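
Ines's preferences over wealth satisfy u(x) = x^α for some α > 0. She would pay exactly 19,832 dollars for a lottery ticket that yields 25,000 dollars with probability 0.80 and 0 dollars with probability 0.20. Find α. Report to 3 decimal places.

α ≈ 0.964

EU(lottery) = 0.80·25000^α + 0.20·0 = 0.80·25000^α.
Setting u(19832) equal to that: 19832^α = 0.80·25000^α ⇒ (19832/25000)^α = 0.80.
Taking logs: α·ln(19832/25000) = ln(0.80), so α = -0.223144 / -0.231579 ≈ 0.964.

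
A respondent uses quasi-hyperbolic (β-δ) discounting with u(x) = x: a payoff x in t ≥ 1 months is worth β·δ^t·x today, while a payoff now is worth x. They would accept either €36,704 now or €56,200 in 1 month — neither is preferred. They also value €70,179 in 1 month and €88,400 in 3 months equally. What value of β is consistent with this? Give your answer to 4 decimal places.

From the later pair, β·δ^1·70179 = β·δ^3·88400; dividing through, δ^2 = 70179/88400 = 0.79388, so δ = 0.89100.
Now use the now-vs-future pair: 36704 = β·δ·56200 gives β = 36704/(0.89100·56200) ≈ 0.7330.

β ≈ 0.7330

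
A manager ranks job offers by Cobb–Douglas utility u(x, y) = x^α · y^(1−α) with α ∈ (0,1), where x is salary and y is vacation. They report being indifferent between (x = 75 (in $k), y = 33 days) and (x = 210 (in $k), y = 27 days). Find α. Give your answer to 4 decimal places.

α ≈ 0.1631

The Cobb–Douglas utilities coincide, so 75^α·33^(1−α) = 210^α·27^(1−α).
Rearrange to (75/210)^α = (27/33)^(1−α) and take logs: α·-1.0296194 = (1−α)·-0.2006707.
Thus α·(-1.2302901) = -0.2006707, so α = -0.2006707/-1.2302901 ≈ 0.1631.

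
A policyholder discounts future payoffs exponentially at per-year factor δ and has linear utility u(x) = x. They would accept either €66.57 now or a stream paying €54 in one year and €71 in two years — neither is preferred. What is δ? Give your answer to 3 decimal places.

δ ≈ 0.660

The stream is worth 54δ + 71δ² today, so 54δ + 71δ² = 66.57.
So 71δ² + 54δ − 66.57 = 0.
By the quadratic formula (taking the positive root), δ = (−54 + √21821.88) / 142 ≈ 0.660.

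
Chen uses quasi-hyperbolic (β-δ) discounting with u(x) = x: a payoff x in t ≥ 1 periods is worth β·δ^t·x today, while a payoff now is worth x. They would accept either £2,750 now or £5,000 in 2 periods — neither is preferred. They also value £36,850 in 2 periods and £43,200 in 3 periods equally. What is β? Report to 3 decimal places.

β ≈ 0.756

The second indifference involves only future payoffs, so β cancels: β·δ^2·36850 = β·δ^3·43200, giving δ = 36850/43200 = 0.85301.
Now use the now-vs-future pair: 2750 = β·δ^2·5000 gives β = 2750/(0.72762·5000) ≈ 0.756.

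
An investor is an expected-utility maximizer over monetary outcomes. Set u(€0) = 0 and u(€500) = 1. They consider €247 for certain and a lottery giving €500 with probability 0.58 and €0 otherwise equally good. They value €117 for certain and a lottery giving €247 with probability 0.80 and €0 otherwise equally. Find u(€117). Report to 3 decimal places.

From the first indifference, u(€247) = 0.58·u(€500) + 0.42·u(€0) = 0.58·1 + 0.42·0 = 0.58.
Then u(€117) = 0.80·u(€247) + 0.20·u(€0) = 0.80·0.58 + 0.20·0.00 = 0.4640.

0.464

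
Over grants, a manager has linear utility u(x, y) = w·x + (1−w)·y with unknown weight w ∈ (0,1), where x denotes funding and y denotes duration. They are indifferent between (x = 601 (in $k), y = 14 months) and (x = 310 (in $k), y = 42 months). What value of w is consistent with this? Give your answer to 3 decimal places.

u(601,14) = u(310,42) means w·601 + (1−w)·14 = w·310 + (1−w)·42.
w·(601−310) = (1−w)·(42−14), i.e. w·291 = (1−w)·28.
So w/(1−w) = 28/291 = 0.0962, giving w = 28/(291+28) = 0.088.

w = 0.088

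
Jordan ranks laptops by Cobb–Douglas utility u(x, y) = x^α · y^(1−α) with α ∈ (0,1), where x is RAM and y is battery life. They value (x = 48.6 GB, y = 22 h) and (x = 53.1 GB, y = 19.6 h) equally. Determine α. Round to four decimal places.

α ≈ 0.5661

The Cobb–Douglas utilities coincide, so 48.6^α·22^(1−α) = 53.1^α·19.6^(1−α).
(48.6/53.1)^α = (19.6/22)^(1−α); take logs: α·ln(48.6/53.1) = (1−α)·ln(19.6/22), i.e. α·-0.0885534 = (1−α)·-0.1155129.
With A = -0.0885534 and B = -0.1155129: α·A = (1−α)·B, so α = B/(A+B) = -0.1155129/-0.2040663 ≈ 0.5661.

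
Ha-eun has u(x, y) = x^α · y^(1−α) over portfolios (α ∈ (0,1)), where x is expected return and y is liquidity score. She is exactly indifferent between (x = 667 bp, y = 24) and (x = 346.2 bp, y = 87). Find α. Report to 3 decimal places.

α ≈ 0.663

The Cobb–Douglas utilities coincide, so 667^α·24^(1−α) = 346.2^α·87^(1−α).
Taking logs: α·ln 667 + (1−α)·ln 24 = α·ln 346.2 + (1−α)·ln 87, i.e. α·0.655773 = (1−α)·1.287854.
Thus α·(1.943627) = 1.287854, so α = 1.287854/1.943627 ≈ 0.663.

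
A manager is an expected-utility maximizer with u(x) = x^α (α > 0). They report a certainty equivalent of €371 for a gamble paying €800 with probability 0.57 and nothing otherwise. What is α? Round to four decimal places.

EU(lottery) = 0.57·800^α + 0.43·0 = 0.57·800^α.
Equating: 371^α = 0.57·800^α, i.e. 0.4637^α = 0.57.
Take logs: α = ln 0.57 / ln(371/800) ≈ 0.731535.

α ≈ 0.7315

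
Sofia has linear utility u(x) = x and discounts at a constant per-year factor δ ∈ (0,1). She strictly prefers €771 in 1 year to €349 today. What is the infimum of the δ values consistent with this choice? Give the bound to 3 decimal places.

The preference means 349 < δ·771.
So δ > 349/771 = 0.45266.

δ > 0.453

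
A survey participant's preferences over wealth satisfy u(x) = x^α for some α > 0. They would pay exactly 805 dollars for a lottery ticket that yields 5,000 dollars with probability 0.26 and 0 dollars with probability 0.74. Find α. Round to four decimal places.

α ≈ 0.7376

The lottery's expected utility is 0.26·u(5000) + 0.74·u(0) = 0.26·5000^α (since u(0) = 0 for α > 0).
Equating: 805^α = 0.26·5000^α, i.e. 0.1610^α = 0.26.
α = ln(0.26) / ln(805/5000) = -1.3470736/-1.8263509 ≈ 0.7376.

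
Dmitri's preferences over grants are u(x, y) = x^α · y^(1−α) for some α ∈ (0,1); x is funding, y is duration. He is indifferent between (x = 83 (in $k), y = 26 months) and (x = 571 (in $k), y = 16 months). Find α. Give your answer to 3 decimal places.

The Cobb–Douglas utilities coincide, so 83^α·26^(1−α) = 571^α·16^(1−α).
Rearrange to (83/571)^α = (16/26)^(1−α) and take logs: α·-1.928549 = (1−α)·-0.485508.
So α/(1−α) = (-0.485508)/(-1.928549) = 0.251748, and α = 0.251748/1.251748 ≈ 0.201.

α ≈ 0.201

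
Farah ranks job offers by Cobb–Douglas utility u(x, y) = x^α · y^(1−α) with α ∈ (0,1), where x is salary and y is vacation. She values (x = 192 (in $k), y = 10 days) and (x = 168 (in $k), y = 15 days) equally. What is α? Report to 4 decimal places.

The Cobb–Douglas utilities coincide, so 192^α·10^(1−α) = 168^α·15^(1−α).
(192/168)^α = (15/10)^(1−α); take logs: α·ln(192/168) = (1−α)·ln(15/10), i.e. α·0.1335314 = (1−α)·0.4054651.
Thus α·(0.5389965) = 0.4054651, so α = 0.4054651/0.5389965 ≈ 0.7523.

α ≈ 0.7523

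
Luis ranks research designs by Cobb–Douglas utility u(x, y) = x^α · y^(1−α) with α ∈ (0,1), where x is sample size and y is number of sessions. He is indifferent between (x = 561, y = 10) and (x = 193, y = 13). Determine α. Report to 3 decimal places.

α ≈ 0.197

Indifference: 561^α · 10^(1−α) = 193^α · 13^(1−α).
Taking logs: α·ln 561 + (1−α)·ln 10 = α·ln 193 + (1−α)·ln 13, i.e. α·1.067031 = (1−α)·0.262364.
With A = 1.067031 and B = 0.262364: α·A = (1−α)·B, so α = B/(A+B) = 0.262364/1.329395 ≈ 0.197.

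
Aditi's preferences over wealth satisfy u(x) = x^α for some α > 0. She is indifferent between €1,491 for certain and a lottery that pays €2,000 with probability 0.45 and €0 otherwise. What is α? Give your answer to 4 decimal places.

α ≈ 2.7188

Since u(0) = 0, the lottery's EU is 0.45·2000^α.
Indifference: 1491^α = 0.45·2000^α, so (1491/2000)^α = 0.45.
α = ln(0.45) / ln(1491/2000) = -0.7985077/-0.2937001 ≈ 2.7188.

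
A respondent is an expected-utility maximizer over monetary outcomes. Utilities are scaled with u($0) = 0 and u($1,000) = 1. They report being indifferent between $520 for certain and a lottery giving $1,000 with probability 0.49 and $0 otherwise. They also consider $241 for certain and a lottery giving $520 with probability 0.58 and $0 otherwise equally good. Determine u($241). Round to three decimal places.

0.284

The first gamble pins u($520): it must equal 0.49·1 + 0.51·0 = 0.49.
The second indifference gives u($241) = 0.58·u($520) + 0.42·u($0) = 0.58·0.49 + 0.42·0.00 = 0.2842.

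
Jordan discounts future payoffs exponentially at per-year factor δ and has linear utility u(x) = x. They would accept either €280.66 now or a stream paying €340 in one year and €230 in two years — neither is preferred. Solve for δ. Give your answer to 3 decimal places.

Present value of the stream is 340·δ + 230·δ². Indifference gives 340δ + 230δ² = 280.66.
Rearranged: 230δ² + 340δ − 280.66 = 0.
By the quadratic formula (taking the positive root), δ = (−340 + √373807.20) / 460 ≈ 0.590.

δ ≈ 0.590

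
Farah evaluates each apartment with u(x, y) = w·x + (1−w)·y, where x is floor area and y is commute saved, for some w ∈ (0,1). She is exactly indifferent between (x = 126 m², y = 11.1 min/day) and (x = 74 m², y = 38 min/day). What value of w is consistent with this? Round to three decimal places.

w = 0.341

Equating utilities: w·126 + (1−w)·11.1 = w·74 + (1−w)·38.
Rearranging, 52·w − 26.9·(1−w) = 0.
Hence w = 26.9/(52+26.9) = 26.9/78.9 = 0.341.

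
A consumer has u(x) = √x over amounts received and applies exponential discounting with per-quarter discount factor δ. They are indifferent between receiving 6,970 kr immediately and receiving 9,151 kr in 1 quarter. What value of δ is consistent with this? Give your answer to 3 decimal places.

δ ≈ 0.873

Indifference means u(6970) = δ · u(9151), so δ = u(6970)/u(9151).
Since u(x) = √x, δ = √(6970/9151) = 0.87273.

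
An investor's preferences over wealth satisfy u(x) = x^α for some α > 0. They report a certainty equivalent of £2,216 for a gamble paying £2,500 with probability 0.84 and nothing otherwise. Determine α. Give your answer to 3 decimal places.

Since u(0) = 0, the lottery's EU is 0.84·2500^α.
Indifference: 2216^α = 0.84·2500^α, so (2216/2500)^α = 0.84.
α = ln(0.84) / ln(2216/2500) = -0.174353/-0.120587 ≈ 1.446.

α ≈ 1.446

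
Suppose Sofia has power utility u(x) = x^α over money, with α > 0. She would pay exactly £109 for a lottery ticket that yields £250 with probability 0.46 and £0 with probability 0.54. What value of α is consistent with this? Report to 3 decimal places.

α ≈ 0.935

Since u(0) = 0, the lottery's EU is 0.46·250^α.
Indifference: 109^α = 0.46·250^α, so (109/250)^α = 0.46.
Take logs: α = ln 0.46 / ln(109/250) ≈ 0.93545.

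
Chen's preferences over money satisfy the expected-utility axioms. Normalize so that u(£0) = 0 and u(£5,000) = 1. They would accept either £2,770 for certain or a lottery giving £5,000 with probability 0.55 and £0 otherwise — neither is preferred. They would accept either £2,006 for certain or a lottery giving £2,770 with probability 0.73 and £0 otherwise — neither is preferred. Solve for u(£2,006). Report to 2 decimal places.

0.40

The first gamble pins u(£2,770): it must equal 0.55·1 + 0.45·0 = 0.55.
Chaining: u(£2,006) = 0.73·0.55 + 0.27·0.00 = 0.4015.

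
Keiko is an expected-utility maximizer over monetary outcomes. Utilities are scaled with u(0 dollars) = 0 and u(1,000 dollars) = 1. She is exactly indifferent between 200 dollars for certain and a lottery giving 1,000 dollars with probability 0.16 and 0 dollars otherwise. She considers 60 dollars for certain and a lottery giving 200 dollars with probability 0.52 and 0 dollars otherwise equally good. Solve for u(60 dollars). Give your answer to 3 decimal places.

0.083

The first gamble pins u(200 dollars): it must equal 0.16·1 + 0.84·0 = 0.16.
Then u(60 dollars) = 0.52·u(200 dollars) + 0.48·u(0 dollars) = 0.52·0.16 + 0.48·0.00 = 0.0832.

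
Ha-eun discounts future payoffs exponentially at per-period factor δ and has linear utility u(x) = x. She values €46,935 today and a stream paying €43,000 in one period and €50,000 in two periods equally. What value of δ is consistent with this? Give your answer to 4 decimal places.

δ ≈ 0.6300

Present value of the stream is 43000·δ + 50000·δ². Indifference gives 43000δ + 50000δ² = 46935.
That is, 50000δ² + 43000δ − 46935 = 0, a quadratic in δ.
By the quadratic formula (taking the positive root), δ = (−43000 + √11236000000.00) / 100000 ≈ 0.6300.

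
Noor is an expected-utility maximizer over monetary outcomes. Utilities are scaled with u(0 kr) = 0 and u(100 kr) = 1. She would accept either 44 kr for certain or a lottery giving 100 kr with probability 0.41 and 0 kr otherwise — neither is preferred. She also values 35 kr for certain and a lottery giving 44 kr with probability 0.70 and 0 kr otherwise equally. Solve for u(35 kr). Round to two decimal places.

First, u(44 kr) = 0.41·u(100 kr) + 0.59·u(0 kr) = 0.41.
The second indifference gives u(35 kr) = 0.70·u(44 kr) + 0.30·u(0 kr) = 0.70·0.41 + 0.30·0.00 = 0.2870.

0.29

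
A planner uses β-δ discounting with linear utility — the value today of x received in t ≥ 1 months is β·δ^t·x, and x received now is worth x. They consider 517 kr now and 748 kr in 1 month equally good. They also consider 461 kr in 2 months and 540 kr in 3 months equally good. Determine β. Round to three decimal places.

β ≈ 0.810

The second indifference involves only future payoffs, so β cancels: β·δ^2·461 = β·δ^3·540, giving δ = 461/540 = 0.85370.
Now use the now-vs-future pair: 517 = β·δ·748 gives β = 517/(0.85370·748) ≈ 0.810.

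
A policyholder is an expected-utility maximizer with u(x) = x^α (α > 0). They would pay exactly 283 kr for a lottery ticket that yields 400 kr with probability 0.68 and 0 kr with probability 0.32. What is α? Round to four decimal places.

α ≈ 1.1146

EU(lottery) = 0.68·400^α + 0.32·0 = 0.68·400^α.
Setting u(283) equal to that: 283^α = 0.68·400^α ⇒ (283/400)^α = 0.68.
Taking logs: α·ln(283/400) = ln(0.68), so α = -0.3856625 / -0.3460176 ≈ 1.1146.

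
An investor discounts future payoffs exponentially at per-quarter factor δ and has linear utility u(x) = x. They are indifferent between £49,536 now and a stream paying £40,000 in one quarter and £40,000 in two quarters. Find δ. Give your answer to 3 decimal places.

δ ≈ 0.720

Equating present values: 49536 = 40000δ + 40000δ².
So 40000δ² + 40000δ − 49536 = 0.
δ = (−40000 + √(40000² + 4·40000·49536)) / (2·40000) = (−40000 + √9525760000.00) / 80000 ≈ 0.720.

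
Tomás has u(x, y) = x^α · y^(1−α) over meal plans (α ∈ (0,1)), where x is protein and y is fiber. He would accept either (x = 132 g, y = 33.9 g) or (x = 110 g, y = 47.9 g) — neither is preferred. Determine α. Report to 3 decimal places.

α ≈ 0.655

Indifference: 132^α · 33.9^(1−α) = 110^α · 47.9^(1−α).
(132/110)^α = (47.9/33.9)^(1−α); take logs: α·ln(132/110) = (1−α)·ln(47.9/33.9), i.e. α·0.182322 = (1−α)·0.345700.
Thus α·(0.528022) = 0.345700, so α = 0.345700/0.528022 ≈ 0.655.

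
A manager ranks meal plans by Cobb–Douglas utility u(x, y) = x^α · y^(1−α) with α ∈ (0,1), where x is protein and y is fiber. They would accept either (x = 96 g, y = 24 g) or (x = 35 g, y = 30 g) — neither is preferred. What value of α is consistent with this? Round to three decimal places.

α ≈ 0.181

The Cobb–Douglas utilities coincide, so 96^α·24^(1−α) = 35^α·30^(1−α).
(96/35)^α = (30/24)^(1−α); take logs: α·ln(96/35) = (1−α)·ln(30/24), i.e. α·1.009000 = (1−α)·0.223144.
With A = 1.009000 and B = 0.223144: α·A = (1−α)·B, so α = B/(A+B) = 0.223144/1.232144 ≈ 0.181.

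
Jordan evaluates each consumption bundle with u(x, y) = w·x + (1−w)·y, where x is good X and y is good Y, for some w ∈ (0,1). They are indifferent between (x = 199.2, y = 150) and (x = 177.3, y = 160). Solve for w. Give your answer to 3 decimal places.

w = 0.313

Equating utilities: w·199.2 + (1−w)·150 = w·177.3 + (1−w)·160.
w·(199.2−177.3) = (1−w)·(160−150), i.e. w·21.9 = (1−w)·10.
The marginal rate of substitution is 10/21.9, so w = 10/(21.9+10) = 0.313.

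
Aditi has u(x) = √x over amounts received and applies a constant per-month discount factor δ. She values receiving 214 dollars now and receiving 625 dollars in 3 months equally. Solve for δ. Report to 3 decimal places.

Equating discounted utilities: u(214) = δ^3·u(625) ⇒ δ^3 = u(214)/u(625).
Since u(x) = √x, δ^3 = √(214/625) = 0.58515.
Taking the cube root: δ = 0.58515^(1/3) ≈ 0.836.

δ ≈ 0.836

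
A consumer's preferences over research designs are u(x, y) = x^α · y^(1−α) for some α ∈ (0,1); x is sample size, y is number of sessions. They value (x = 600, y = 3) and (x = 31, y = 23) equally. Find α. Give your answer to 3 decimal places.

Set the two utilities equal: 600^α·3^(1−α) = 31^α·23^(1−α).
Rearrange to (600/31)^α = (23/3)^(1−α) and take logs: α·2.962942 = (1−α)·2.036882.
Thus α·(4.999824) = 2.036882, so α = 2.036882/4.999824 ≈ 0.407.

α ≈ 0.407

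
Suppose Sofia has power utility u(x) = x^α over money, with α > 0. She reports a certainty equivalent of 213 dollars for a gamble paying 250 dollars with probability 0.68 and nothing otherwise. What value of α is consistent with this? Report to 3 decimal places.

α ≈ 2.408

EU(lottery) = 0.68·250^α + 0.32·0 = 0.68·250^α.
Equating: 213^α = 0.68·250^α, i.e. 0.8520^α = 0.68.
Take logs: α = ln 0.68 / ln(213/250) ≈ 2.40785.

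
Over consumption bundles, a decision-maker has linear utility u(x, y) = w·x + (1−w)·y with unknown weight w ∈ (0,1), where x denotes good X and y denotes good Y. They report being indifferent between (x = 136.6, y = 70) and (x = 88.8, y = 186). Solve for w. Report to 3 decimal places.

u(136.6,70) = u(88.8,186) means w·136.6 + (1−w)·70 = w·88.8 + (1−w)·186.
Rearranging, 47.8·w − 116·(1−w) = 0.
Hence w = 116/(47.8+116) = 116/163.8 = 0.708.

w = 0.708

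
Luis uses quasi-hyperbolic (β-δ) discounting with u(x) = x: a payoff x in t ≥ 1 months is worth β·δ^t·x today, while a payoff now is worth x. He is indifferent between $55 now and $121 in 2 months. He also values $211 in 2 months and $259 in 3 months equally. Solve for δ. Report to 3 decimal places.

The second indifference involves only future payoffs, so β cancels: β·δ^2·211 = β·δ^3·259, giving δ = 211/259 = 0.81467.

δ ≈ 0.815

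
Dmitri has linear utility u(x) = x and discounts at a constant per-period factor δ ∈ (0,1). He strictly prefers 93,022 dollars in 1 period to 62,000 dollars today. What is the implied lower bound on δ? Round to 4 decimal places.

δ > 0.6665

Comparing present values: 62000 < δ·93022.
Dividing through by 93022 gives δ > 0.66651.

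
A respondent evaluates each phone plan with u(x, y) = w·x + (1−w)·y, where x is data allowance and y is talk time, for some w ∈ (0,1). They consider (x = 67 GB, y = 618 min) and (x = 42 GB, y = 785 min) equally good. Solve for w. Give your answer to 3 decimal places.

w = 0.870

u(67,618) = u(42,785) means w·67 + (1−w)·618 = w·42 + (1−w)·785.
w·(67−42) = (1−w)·(785−618), i.e. w·25 = (1−w)·167.
Hence w = 167/(25+167) = 167/192 = 0.870.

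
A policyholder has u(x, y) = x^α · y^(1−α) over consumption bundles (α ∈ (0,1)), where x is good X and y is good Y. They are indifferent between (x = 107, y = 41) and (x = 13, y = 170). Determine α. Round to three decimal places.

α ≈ 0.403

Set the two utilities equal: 107^α·41^(1−α) = 13^α·170^(1−α).
(107/13)^α = (170/41)^(1−α); take logs: α·ln(107/13) = (1−α)·ln(170/41), i.e. α·2.107879 = (1−α)·1.422226.
Thus α·(3.530105) = 1.422226, so α = 1.422226/3.530105 ≈ 0.403.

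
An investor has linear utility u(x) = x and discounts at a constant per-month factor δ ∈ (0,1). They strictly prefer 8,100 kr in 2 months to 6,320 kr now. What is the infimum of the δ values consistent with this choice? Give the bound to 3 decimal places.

Under u(x) = x this choice says 6320 < δ^2·8100.
Dividing by 8100: δ^2 > 0.78025. Both sides are positive, so the square root keeps the direction.
δ > 0.78025^(1/2) = 0.883.

δ > 0.883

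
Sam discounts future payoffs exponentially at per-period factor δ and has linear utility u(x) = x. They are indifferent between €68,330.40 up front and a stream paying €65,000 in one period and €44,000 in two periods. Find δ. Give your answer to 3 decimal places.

The stream is worth 65000δ + 44000δ² today, so 65000δ + 44000δ² = 68330.40.
So 44000δ² + 65000δ − 68330.40 = 0.
The positive root is δ = [−65000 + √(65000² + 4·44000·68330.40)] / (2·44000) = (−65000 + 127480.000)/88000 ≈ 0.710.

δ ≈ 0.710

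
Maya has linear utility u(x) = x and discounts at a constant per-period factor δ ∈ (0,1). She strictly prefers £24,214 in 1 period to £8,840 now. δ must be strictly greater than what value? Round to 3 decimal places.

Comparing present values: 8840 < δ·24214.
Dividing through by 24214 gives δ > 0.36508.

δ > 0.365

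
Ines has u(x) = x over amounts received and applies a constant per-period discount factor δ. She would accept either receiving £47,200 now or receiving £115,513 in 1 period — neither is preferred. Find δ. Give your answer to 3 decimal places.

δ ≈ 0.409

Indifference means u(47200) = δ · u(115513), so δ = u(47200)/u(115513).
With u(x) = x: δ = 47200/115513 = 0.40861.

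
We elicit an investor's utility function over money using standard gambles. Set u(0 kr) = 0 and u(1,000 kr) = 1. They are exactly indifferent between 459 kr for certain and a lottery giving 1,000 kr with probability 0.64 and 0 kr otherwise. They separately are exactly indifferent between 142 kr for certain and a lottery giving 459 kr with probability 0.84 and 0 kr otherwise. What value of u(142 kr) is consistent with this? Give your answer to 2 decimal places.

From the first indifference, u(459 kr) = 0.64·u(1,000 kr) + 0.36·u(0 kr) = 0.64·1 + 0.36·0 = 0.64.
Then u(142 kr) = 0.84·u(459 kr) + 0.16·u(0 kr) = 0.84·0.64 + 0.16·0.00 = 0.5376.

0.54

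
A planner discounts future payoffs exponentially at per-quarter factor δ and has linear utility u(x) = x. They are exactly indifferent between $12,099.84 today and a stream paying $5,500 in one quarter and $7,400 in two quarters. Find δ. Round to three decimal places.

The stream is worth 5500δ + 7400δ² today, so 5500δ + 7400δ² = 12099.84.
So 7400δ² + 5500δ − 12099.84 = 0.
δ = (−5500 + √(5500² + 4·7400·12099.84)) / (2·7400) = (−5500 + √388405264.00) / 14800 ≈ 0.960.

δ ≈ 0.960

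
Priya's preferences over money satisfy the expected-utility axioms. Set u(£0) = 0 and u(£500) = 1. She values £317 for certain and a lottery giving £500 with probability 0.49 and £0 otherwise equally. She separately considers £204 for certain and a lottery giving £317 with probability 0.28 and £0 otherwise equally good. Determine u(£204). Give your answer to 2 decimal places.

0.14

The first gamble pins u(£317): it must equal 0.49·1 + 0.51·0 = 0.49.
Chaining: u(£204) = 0.28·0.49 + 0.72·0.00 = 0.1372.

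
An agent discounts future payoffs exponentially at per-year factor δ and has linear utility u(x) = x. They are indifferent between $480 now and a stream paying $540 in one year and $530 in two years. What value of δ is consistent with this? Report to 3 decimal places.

δ ≈ 0.570

Equating present values: 480 = 540δ + 530δ².
So 530δ² + 540δ − 480 = 0.
The positive root is δ = [−540 + √(540² + 4·530·480)] / (2·530) = (−540 + 1144.203)/1060 ≈ 0.570.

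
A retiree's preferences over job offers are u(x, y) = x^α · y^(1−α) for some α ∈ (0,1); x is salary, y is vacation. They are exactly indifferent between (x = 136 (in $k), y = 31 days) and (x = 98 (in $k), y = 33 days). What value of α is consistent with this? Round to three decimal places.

α ≈ 0.160

Indifference: 136^α · 31^(1−α) = 98^α · 33^(1−α).
Taking logs: α·ln 136 + (1−α)·ln 31 = α·ln 98 + (1−α)·ln 33, i.e. α·0.327687 = (1−α)·0.062520.
So α/(1−α) = (0.062520)/(0.327687) = 0.190792, and α = 0.190792/1.190792 ≈ 0.160.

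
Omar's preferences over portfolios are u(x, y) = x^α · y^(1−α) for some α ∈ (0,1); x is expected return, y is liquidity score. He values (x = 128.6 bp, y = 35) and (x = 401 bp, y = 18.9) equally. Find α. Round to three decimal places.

The Cobb–Douglas utilities coincide, so 128.6^α·35^(1−α) = 401^α·18.9^(1−α).
Taking logs: α·ln 128.6 + (1−α)·ln 35 = α·ln 401 + (1−α)·ln 18.9, i.e. α·-1.137255 = (1−α)·-0.616186.
Thus α·(-1.753441) = -0.616186, so α = -0.616186/-1.753441 ≈ 0.351.

α ≈ 0.351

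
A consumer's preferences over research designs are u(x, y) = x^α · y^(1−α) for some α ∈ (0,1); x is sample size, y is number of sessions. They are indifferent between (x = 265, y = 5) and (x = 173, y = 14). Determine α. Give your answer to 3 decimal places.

α ≈ 0.707

Set the two utilities equal: 265^α·5^(1−α) = 173^α·14^(1−α).
Rearrange to (265/173)^α = (14/5)^(1−α) and take logs: α·0.426438 = (1−α)·1.029619.
So α/(1−α) = (1.029619)/(0.426438) = 2.414464, and α = 2.414464/3.414464 ≈ 0.707.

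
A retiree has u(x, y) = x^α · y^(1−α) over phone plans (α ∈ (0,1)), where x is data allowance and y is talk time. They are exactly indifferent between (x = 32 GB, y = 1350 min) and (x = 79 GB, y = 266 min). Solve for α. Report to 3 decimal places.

α ≈ 0.643

Indifference: 32^α · 1350^(1−α) = 79^α · 266^(1−α).
Rearrange to (32/79)^α = (266/1350)^(1−α) and take logs: α·-0.903712 = (1−α)·-1.624364.
Thus α·(-2.528076) = -1.624364, so α = -1.624364/-2.528076 ≈ 0.643.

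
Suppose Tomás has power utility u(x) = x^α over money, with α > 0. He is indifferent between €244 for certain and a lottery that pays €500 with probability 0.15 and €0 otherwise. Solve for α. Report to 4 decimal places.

The lottery's expected utility is 0.15·u(500) + 0.85·u(0) = 0.15·500^α (since u(0) = 0 for α > 0).
Setting u(244) equal to that: 244^α = 0.15·500^α ⇒ (244/500)^α = 0.15.
Taking logs: α·ln(244/500) = ln(0.15), so α = -1.8971200 / -0.7174399 ≈ 2.6443.

α ≈ 2.6443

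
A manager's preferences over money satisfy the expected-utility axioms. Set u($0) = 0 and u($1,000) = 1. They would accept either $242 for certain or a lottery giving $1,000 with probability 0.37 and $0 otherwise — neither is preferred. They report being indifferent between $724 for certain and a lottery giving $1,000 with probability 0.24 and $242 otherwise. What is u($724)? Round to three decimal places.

First, u($242) = 0.37·u($1,000) + 0.63·u($0) = 0.37.
Then u($724) = 0.24·u($1,000) + 0.76·u($242) = 0.24·1.00 + 0.76·0.37 = 0.5212.

0.521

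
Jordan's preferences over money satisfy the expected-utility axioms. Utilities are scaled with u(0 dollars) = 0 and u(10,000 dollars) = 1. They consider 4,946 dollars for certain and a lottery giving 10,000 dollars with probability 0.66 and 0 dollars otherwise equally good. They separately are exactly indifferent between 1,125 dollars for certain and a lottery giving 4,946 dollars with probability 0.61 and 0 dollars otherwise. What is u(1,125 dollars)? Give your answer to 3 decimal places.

0.403

First, u(4,946 dollars) = 0.66·u(10,000 dollars) + 0.34·u(0 dollars) = 0.66.
Chaining: u(1,125 dollars) = 0.61·0.66 + 0.39·0.00 = 0.4026.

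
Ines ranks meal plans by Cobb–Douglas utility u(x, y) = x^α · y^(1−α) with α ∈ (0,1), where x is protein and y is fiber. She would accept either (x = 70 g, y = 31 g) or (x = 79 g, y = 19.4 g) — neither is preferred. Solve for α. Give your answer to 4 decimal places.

α ≈ 0.7949

Set the two utilities equal: 70^α·31^(1−α) = 79^α·19.4^(1−α).
Taking logs: α·ln 70 + (1−α)·ln 31 = α·ln 79 + (1−α)·ln 19.4, i.e. α·-0.1209526 = (1−α)·-0.4687141.
With A = -0.1209526 and B = -0.4687141: α·A = (1−α)·B, so α = B/(A+B) = -0.4687141/-0.5896667 ≈ 0.7949.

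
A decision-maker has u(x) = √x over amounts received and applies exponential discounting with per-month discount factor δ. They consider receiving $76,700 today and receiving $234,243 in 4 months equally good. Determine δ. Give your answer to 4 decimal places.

δ ≈ 0.8697

The payoff in 4 months is discounted by δ^4, so u(76700) = δ^4·u(234243) and δ^4 = u(76700)/u(234243).
Since u(x) = √x, δ^4 = √(76700/234243) = 0.57222.
Hence δ = (0.57222)^(1/4) = 0.869743.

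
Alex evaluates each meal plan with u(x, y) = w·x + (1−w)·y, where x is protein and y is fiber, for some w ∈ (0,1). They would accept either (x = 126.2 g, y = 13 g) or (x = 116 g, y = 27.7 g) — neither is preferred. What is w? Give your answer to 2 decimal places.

w = 0.59

u(126.2,13) = u(116,27.7) means w·126.2 + (1−w)·13 = w·116 + (1−w)·27.7.
Collecting terms: w·10.2 = (1−w)·14.7.
So w/(1−w) = 14.7/10.2 = 1.4412, giving w = 14.7/(10.2+14.7) = 0.59.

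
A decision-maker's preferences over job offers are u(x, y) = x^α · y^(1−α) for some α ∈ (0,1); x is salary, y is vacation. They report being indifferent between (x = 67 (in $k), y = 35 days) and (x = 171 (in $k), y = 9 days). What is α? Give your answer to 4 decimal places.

The Cobb–Douglas utilities coincide, so 67^α·35^(1−α) = 171^α·9^(1−α).
Taking logs: α·ln 67 + (1−α)·ln 35 = α·ln 171 + (1−α)·ln 9, i.e. α·-0.9369709 = (1−α)·-1.3581235.
Thus α·(-2.2950944) = -1.3581235, so α = -1.3581235/-2.2950944 ≈ 0.5918.

α ≈ 0.5918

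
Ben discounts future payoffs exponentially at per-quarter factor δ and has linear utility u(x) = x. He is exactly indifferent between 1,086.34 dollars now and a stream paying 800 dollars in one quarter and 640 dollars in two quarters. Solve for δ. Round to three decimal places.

Present value of the stream is 800·δ + 640·δ². Indifference gives 800δ + 640δ² = 1086.34.
That is, 640δ² + 800δ − 1086.34 = 0, a quadratic in δ.
The positive root is δ = [−800 + √(800² + 4·640·1086.34)] / (2·640) = (−800 + 1849.603)/1280 ≈ 0.820.

δ ≈ 0.820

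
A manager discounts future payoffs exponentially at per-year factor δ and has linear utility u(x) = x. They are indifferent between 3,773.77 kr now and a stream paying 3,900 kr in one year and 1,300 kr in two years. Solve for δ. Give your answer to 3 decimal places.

δ ≈ 0.770

Present value of the stream is 3900·δ + 1300·δ². Indifference gives 3900δ + 1300δ² = 3773.77.
So 1300δ² + 3900δ − 3773.77 = 0.
The positive root is δ = [−3900 + √(3900² + 4·1300·3773.77)] / (2·1300) = (−3900 + 5902.000)/2600 ≈ 0.770.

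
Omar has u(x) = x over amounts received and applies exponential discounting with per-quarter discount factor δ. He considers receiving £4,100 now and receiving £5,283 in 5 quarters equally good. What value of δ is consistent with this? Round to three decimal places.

The payoff in 5 quarters is discounted by δ^5, so u(4100) = δ^5·u(5283) and δ^5 = u(4100)/u(5283).
With u(x) = x: δ^5 = 4100/5283 = 0.77607.
So δ = 0.77607^(1/5) ≈ 0.951.

δ ≈ 0.951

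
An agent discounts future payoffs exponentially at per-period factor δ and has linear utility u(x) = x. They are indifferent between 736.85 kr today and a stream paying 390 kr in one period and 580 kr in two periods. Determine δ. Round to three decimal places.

Equating present values: 736.85 = 390δ + 580δ².
So 580δ² + 390δ − 736.85 = 0.
The positive root is δ = [−390 + √(390² + 4·580·736.85)] / (2·580) = (−390 + 1364.402)/1160 ≈ 0.840.

δ ≈ 0.840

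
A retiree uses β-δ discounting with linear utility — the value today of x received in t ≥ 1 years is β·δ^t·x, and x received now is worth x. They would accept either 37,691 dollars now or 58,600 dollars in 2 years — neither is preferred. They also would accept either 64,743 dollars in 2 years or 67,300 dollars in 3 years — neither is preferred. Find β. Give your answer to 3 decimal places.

The second indifference involves only future payoffs, so β cancels: β·δ^2·64743 = β·δ^3·67300, giving δ = 64743/67300 = 0.96201.
Substituting δ into 37691 = β·δ^2·58600: β = 37691/(54231.689) ≈ 0.695.

β ≈ 0.695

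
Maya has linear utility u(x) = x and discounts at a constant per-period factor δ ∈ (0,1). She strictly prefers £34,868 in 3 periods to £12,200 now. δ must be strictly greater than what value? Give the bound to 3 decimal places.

δ > 0.705

Under u(x) = x this choice says 12200 < δ^3·34868.
Dividing by 34868: δ^3 > 0.34989. Both sides are positive, so the cube root keeps the direction.
δ > (12200/34868)^(1/3) ≈ 0.705.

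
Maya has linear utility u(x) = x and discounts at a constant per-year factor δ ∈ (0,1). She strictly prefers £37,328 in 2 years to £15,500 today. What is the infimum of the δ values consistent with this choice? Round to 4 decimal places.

δ > 0.6444

Under u(x) = x this choice says 15500 < δ^2·37328.
Hence δ^2 > 15500/37328 = 0.41524, and x ↦ x^(1/2) is increasing on (0,∞).
δ > 0.41524^(1/2) = 0.6444.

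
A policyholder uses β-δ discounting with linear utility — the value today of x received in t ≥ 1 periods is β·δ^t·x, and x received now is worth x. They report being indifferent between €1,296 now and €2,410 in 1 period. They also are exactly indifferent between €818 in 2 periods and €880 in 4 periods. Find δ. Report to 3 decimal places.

From the later pair, β·δ^2·818 = β·δ^4·880; dividing through, δ^2 = 818/880 = 0.92955, so δ = 0.96413.

δ ≈ 0.964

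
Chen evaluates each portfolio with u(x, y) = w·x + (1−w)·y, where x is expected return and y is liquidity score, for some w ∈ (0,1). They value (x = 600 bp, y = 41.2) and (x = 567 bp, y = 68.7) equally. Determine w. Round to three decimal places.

w = 0.455

Indifference: w·600 + (1−w)·41.2 = w·567 + (1−w)·68.7.
Collecting terms: w·33 = (1−w)·27.5.
Hence w = 27.5/(33+27.5) = 27.5/60.5 = 0.455.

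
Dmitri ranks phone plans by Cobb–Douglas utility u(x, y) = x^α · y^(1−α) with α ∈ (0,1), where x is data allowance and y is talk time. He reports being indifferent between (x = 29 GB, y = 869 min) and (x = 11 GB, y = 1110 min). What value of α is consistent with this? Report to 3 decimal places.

α ≈ 0.202

Set the two utilities equal: 29^α·869^(1−α) = 11^α·1110^(1−α).
(29/11)^α = (1110/869)^(1−α); take logs: α·ln(29/11) = (1−α)·ln(1110/869), i.e. α·0.969401 = (1−α)·0.244772.
Thus α·(1.214173) = 0.244772, so α = 0.244772/1.214173 ≈ 0.202.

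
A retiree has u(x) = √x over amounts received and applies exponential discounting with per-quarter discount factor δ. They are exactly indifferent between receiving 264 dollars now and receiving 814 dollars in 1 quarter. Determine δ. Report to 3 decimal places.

δ ≈ 0.569

The payoff in 1 quarter is discounted by δ, so u(264) = δ·u(814) and δ = u(264)/u(814).
With u(x) = √x: δ = √264/√814 = √(264/814) = 0.56949.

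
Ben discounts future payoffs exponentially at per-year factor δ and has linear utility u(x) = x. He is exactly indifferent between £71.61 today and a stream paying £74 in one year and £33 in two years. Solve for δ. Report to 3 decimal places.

Present value of the stream is 74·δ + 33·δ². Indifference gives 74δ + 33δ² = 71.61.
Rearranged: 33δ² + 74δ − 71.61 = 0.
δ = (−74 + √(74² + 4·33·71.61)) / (2·33) = (−74 + √14928.52) / 66 ≈ 0.730.

δ ≈ 0.730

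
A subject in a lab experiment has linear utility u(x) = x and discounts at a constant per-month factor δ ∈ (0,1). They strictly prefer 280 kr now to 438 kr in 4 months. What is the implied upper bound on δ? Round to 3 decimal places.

Comparing present values: 280 > δ^4·438.
So δ^4 < 280/438 = 0.63927; taking the 4th root of both positive sides preserves the inequality.
δ < 0.63927^(1/4) = 0.894.

δ < 0.894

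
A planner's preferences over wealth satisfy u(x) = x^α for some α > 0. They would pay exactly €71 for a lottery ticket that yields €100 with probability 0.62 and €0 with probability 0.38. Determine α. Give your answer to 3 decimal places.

Since u(0) = 0, the lottery's EU is 0.62·100^α.
Setting u(71) equal to that: 71^α = 0.62·100^α ⇒ (71/100)^α = 0.62.
α = ln(0.62) / ln(71/100) = -0.478036/-0.342490 ≈ 1.396.

α ≈ 1.396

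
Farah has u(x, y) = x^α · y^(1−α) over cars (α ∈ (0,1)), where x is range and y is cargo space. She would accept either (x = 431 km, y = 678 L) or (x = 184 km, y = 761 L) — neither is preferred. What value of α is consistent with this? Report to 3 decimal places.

α ≈ 0.119

Indifference: 431^α · 678^(1−α) = 184^α · 761^(1−α).
Rearrange to (431/184)^α = (761/678)^(1−α) and take logs: α·0.851172 = (1−α)·0.115486.
Thus α·(0.966658) = 0.115486, so α = 0.115486/0.966658 ≈ 0.119.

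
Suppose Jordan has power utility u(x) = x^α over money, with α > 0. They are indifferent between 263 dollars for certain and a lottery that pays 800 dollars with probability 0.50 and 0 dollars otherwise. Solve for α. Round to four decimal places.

α ≈ 0.6231

EU(lottery) = 0.50·800^α + 0.50·0 = 0.50·800^α.
Indifference: 263^α = 0.50·800^α, so (263/800)^α = 0.50.
α = ln(0.50) / ln(263/800) = -0.6931472/-1.1124577 ≈ 0.6231.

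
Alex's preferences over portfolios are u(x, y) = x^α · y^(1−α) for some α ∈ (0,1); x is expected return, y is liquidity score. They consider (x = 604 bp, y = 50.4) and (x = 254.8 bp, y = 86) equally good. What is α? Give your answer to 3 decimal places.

Set the two utilities equal: 604^α·50.4^(1−α) = 254.8^α·86^(1−α).
Rearrange to (604/254.8)^α = (86/50.4)^(1−α) and take logs: α·0.863095 = (1−α)·0.534356.
With A = 0.863095 and B = 0.534356: α·A = (1−α)·B, so α = B/(A+B) = 0.534356/1.397451 ≈ 0.382.

α ≈ 0.382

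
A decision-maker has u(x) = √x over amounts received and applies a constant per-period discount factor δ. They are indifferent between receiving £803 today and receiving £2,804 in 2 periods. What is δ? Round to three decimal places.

Equating discounted utilities: u(803) = δ^2·u(2804) ⇒ δ^2 = u(803)/u(2804).
With u(x) = √x: δ^2 = √803/√2804 = √(803/2804) = 0.53514.
Hence δ = (0.53514)^(1/2) = 0.73153.

δ ≈ 0.732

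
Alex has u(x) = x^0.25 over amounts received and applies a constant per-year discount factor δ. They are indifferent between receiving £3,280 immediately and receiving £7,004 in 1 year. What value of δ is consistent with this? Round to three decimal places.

δ ≈ 0.827

Equating discounted utilities: u(3280) = δ·u(7004) ⇒ δ = u(3280)/u(7004).
With u(x) = x^0.25: δ = 3280^0.25/7004^0.25 = (3280/7004)^0.25 = 0.82724.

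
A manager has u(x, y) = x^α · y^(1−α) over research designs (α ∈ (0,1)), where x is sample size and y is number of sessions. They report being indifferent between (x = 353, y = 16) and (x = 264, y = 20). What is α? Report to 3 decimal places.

α ≈ 0.434

Set the two utilities equal: 353^α·16^(1−α) = 264^α·20^(1−α).
Rearrange to (353/264)^α = (20/16)^(1−α) and take logs: α·0.290519 = (1−α)·0.223144.
With A = 0.290519 and B = 0.223144: α·A = (1−α)·B, so α = B/(A+B) = 0.223144/0.513663 ≈ 0.434.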